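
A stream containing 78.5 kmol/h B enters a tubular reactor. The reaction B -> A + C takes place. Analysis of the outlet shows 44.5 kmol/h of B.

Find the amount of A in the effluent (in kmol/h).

For B: n = n₀ − 1ξ → 44.5 = 78.5 − 1ξ, giving ξ = 34 kmol/h.
Outlet amounts (n = n₀ + ν ξ):
  B: 78.5 − 1(34) = 44.5
  A: 0 + 1(34) = 34
  C: 0 + 1(34) = 34

34 kmol/h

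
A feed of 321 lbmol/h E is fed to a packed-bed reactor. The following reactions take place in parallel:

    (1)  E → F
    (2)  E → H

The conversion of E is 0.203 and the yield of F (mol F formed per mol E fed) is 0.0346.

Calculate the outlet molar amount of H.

Yield of F: 1ξ₁ / 321 = 0.0346 → ξ₁ = 11.11 lbmol/h.
Conversion of E: 1ξ₁ + 1ξ₂ = 0.203 × 321 = 65.16 → ξ₂ = 54.06 lbmol/h.
Outlet amounts (n = n₀ + Σ ν·ξ):
  E: 321 − 1(11.11) − 1(54.06) = 255.8
  F: 0 + 1(11.11) = 11.11
  H: 0 + 1(54.06) = 54.06

54.1 lbmol/h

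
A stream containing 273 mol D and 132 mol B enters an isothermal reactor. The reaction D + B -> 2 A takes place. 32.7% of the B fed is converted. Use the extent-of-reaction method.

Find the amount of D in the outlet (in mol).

230 mol

B reacted = 0.327 × 132 = 43.16 mol; ν_B = −1, so ξ = 43.16/1 = 43.16 mol.
Outlet amounts (n = n₀ + ν ξ):
  D: 273 − 1(43.16) = 229.8
  B: 132 − 1(43.16) = 88.84
  A: 0 + 2(43.16) = 86.33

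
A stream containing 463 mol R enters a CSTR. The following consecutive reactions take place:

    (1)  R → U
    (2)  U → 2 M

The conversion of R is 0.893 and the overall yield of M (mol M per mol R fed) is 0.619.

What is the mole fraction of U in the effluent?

Conversion of R: R consumed = 1ξ₁ = 0.893 × 463 → ξ₁ = 413.5 mol.
Yield of M: 2ξ₂ / 463 = 0.619 → ξ₂ = 143.3 mol.
Outlet amounts (n = n₀ + Σ ν·ξ):
  R: 463 − 1(413.5) = 49.54
  U: 0 + 1(413.5) − 1(143.3) = 270.2
  M: 0 + 2(143.3) = 286.6
Total out = 606.3 mol; y_U = 270.2 / 606.3 = 0.4456.

0.446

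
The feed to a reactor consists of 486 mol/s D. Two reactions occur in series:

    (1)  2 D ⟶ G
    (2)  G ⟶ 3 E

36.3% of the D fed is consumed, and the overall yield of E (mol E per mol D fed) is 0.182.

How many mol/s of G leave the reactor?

Conversion of D: D consumed = 2ξ₁ = 0.363 × 486 → ξ₁ = 88.21 mol/s.
Yield of E: 3ξ₂ / 486 = 0.182 → ξ₂ = 29.48 mol/s.
Outlet amounts (n = n₀ + Σ ν·ξ):
  D: 486 − 2(88.21) = 309.6
  G: 0 + 1(88.21) − 1(29.48) = 58.73
  E: 0 + 3(29.48) = 88.45

58.7 mol/s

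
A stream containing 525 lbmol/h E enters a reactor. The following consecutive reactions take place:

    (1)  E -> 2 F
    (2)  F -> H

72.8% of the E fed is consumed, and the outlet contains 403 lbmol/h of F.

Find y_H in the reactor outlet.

Conversion of E: E consumed = 1ξ₁ = 0.728 × 525 → ξ₁ = 382.2 lbmol/h.
F balance: n_F = 0 + 2ξ₁ − 1ξ₂ = 403 → ξ₂ = (2·382.2 − 403)/1 = 361.4 lbmol/h.
Outlet amounts (n = n₀ + Σ ν·ξ):
  E: 525 − 1(382.2) = 142.8
  F: 0 + 2(382.2) − 1(361.4) = 403
  H: 0 + 1(361.4) = 361.4
Total out = 907.2 lbmol/h; y_H = 361.4 / 907.2 = 0.3984.

0.398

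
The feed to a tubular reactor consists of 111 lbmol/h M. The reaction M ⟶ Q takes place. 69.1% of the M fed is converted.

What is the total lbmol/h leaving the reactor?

M reacted = 0.691 × 111 = 76.7 lbmol/h; ν_M = −1, so ξ = 76.7/1 = 76.7 lbmol/h.
Outlet amounts (n = n₀ + ν ξ):
  M: 111 − 1(76.7) = 34.3
  Q: 0 + 1(76.7) = 76.7
Total out = 34.3 + 76.7 = 111 lbmol/h.

111 lbmol/h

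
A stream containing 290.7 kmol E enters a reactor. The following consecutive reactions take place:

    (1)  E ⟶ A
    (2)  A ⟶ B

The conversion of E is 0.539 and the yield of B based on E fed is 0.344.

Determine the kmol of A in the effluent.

Conversion of E: E consumed = 1ξ₁ = 0.539 × 290.7 → ξ₁ = 156.7 kmol.
Yield of B: 1ξ₂ / 290.7 = 0.344 → ξ₂ = 100 kmol.
Outlet amounts (n = n₀ + Σ ν·ξ):
  E: 290.7 − 1(156.7) = 134
  A: 0 + 1(156.7) − 1(100) = 56.69
  B: 0 + 1(100) = 100

56.7 kmol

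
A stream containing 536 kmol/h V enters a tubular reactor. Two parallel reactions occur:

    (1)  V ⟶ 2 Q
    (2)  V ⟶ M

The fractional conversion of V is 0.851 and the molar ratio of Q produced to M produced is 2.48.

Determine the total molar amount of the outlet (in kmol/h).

Conversion of V: V consumed = 0.851 × 536 = 456.1 kmol/h = 1ξ₁ + 1ξ₂.
Selectivity: 2ξ₁ / (1ξ₂) = 2.48 → ξ₁ = 1.24 ξ₂.
Substitute: (1·1.24 + 1) ξ₂ = 456.1 → ξ₂ = 203.6 kmol/h, ξ₁ = 252.5 kmol/h.
Outlet amounts (n = n₀ + Σ ν·ξ):
  V: 536 − 1(252.5) − 1(203.6) = 79.86
  Q: 0 + 2(252.5) = 505
  M: 0 + 1(203.6) = 203.6
Total out = 79.86 + 505 + 203.6 = 788.5 kmol/h.

789 kmol/h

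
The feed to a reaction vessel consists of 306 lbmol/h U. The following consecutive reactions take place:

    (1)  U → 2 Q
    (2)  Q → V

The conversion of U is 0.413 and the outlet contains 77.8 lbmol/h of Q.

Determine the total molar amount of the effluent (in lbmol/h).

Conversion of U: U consumed = 1ξ₁ = 0.413 × 306 → ξ₁ = 126.4 lbmol/h.
Q balance: n_Q = 0 + 2ξ₁ − 1ξ₂ = 77.8 → ξ₂ = (2·126.4 − 77.8)/1 = 175 lbmol/h.
Outlet amounts (n = n₀ + Σ ν·ξ):
  U: 306 − 1(126.4) = 179.6
  Q: 0 + 2(126.4) − 1(175) = 77.8
  V: 0 + 1(175) = 175
Total out = 179.6 + 77.8 + 175 = 432.4 lbmol/h.

432 lbmol/h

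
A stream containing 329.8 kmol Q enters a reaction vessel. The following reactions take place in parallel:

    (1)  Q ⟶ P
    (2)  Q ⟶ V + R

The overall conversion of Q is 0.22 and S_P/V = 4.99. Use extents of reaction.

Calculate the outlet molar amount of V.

Conversion of Q: Q consumed = 0.22 × 329.8 = 72.56 kmol = 1ξ₁ + 1ξ₂.
Selectivity: 1ξ₁ / (1ξ₂) = 4.99 → ξ₁ = 4.99 ξ₂.
Substitute: (1·4.99 + 1) ξ₂ = 72.56 → ξ₂ = 12.11 kmol, ξ₁ = 60.44 kmol.
Outlet amounts (n = n₀ + Σ ν·ξ):
  Q: 329.8 − 1(60.44) − 1(12.11) = 257.2
  P: 0 + 1(60.44) = 60.44
  V: 0 + 1(12.11) = 12.11
  R: 0 + 1(12.11) = 12.11

12.1 kmol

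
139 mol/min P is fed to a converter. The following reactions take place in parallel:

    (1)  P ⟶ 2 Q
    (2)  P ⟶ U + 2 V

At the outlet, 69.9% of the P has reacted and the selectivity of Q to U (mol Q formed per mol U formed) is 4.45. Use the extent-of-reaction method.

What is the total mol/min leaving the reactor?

Conversion of P: P consumed = 0.699 × 139 = 97.16 mol/min = 1ξ₁ + 1ξ₂.
Selectivity: 2ξ₁ / (1ξ₂) = 4.45 → ξ₁ = 2.225 ξ₂.
Substitute: (1·2.225 + 1) ξ₂ = 97.16 → ξ₂ = 30.13 mol/min, ξ₁ = 67.03 mol/min.
Outlet amounts (n = n₀ + Σ ν·ξ):
  P: 139 − 1(67.03) − 1(30.13) = 41.84
  Q: 0 + 2(67.03) = 134.1
  U: 0 + 1(30.13) = 30.13
  V: 0 + 2(30.13) = 60.25
Total out = 41.84 + 134.1 + 30.13 + 60.25 = 266.3 mol/min.

266 mol/min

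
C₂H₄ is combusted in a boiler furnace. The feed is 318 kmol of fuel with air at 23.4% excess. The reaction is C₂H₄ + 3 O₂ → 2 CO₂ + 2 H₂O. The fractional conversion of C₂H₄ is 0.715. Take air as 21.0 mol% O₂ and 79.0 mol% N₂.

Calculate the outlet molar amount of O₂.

495 kmol

Stoichiometric O₂ = 3 × 318 = 954 kmol; O₂ fed = 954 × 1.234 = 1177 kmol.
N₂ fed = 1177 × 79/21 = 4429 kmol.
Fuel reacted = 0.715 × 318 → ξ = 227.4 kmol.
Outlet (n = n₀ + ν ξ):
  C₂H₄: 318 − 1(227.4) = 90.63
  O₂: 1177 − 3(227.4) = 495.1
  N₂: 4429 (inert)
  CO₂: 0 + 2(227.4) = 454.7
  H₂O: 0 + 2(227.4) = 454.7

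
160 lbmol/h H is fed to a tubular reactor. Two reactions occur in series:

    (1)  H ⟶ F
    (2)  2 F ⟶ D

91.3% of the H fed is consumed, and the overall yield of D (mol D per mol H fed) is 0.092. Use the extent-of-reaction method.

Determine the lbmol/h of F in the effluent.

Conversion of H: H consumed = 1ξ₁ = 0.913 × 160 → ξ₁ = 146.1 lbmol/h.
Yield of D: 1ξ₂ / 160 = 0.092 → ξ₂ = 14.72 lbmol/h.
Outlet amounts (n = n₀ + Σ ν·ξ):
  H: 160 − 1(146.1) = 13.92
  F: 0 + 1(146.1) − 2(14.72) = 116.6
  D: 0 + 1(14.72) = 14.72

117 lbmol/h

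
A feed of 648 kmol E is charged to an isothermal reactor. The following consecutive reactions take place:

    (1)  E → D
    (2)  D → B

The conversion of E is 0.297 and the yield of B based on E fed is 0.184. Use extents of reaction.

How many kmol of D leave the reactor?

73.2 kmol

Conversion of E: E consumed = 1ξ₁ = 0.297 × 648 → ξ₁ = 192.5 kmol.
Yield of B: 1ξ₂ / 648 = 0.184 → ξ₂ = 119.2 kmol.
Outlet amounts (n = n₀ + Σ ν·ξ):
  E: 648 − 1(192.5) = 455.5
  D: 0 + 1(192.5) − 1(119.2) = 73.22
  B: 0 + 1(119.2) = 119.2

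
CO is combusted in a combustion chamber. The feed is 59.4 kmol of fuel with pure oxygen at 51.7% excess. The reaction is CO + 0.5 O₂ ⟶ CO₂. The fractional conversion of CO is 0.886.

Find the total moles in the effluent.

78.1 kmol

Stoichiometric O₂ = 0.5 × 59.4 = 29.7 kmol; O₂ fed = 29.7 × 1.517 = 45.05 kmol.
Fuel reacted = 0.886 × 59.4 → ξ = 52.63 kmol.
Outlet (n = n₀ + ν ξ):
  CO: 59.4 − 1(52.63) = 6.772
  O₂: 45.05 − 0.5(52.63) = 18.74
  CO₂: 0 + 1(52.63) = 52.63
Total out = 6.772 + 18.74 + 52.63 = 78.14 kmol.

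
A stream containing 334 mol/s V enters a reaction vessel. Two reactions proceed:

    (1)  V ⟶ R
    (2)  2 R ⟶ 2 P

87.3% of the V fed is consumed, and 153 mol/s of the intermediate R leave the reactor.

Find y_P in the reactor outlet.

0.415

Conversion of V: V consumed = 1ξ₁ = 0.873 × 334 → ξ₁ = 291.6 mol/s.
R balance: n_R = 0 + 1ξ₁ − 2ξ₂ = 153 → ξ₂ = (1·291.6 − 153)/2 = 69.29 mol/s.
Outlet amounts (n = n₀ + Σ ν·ξ):
  V: 334 − 1(291.6) = 42.42
  R: 0 + 1(291.6) − 2(69.29) = 153
  P: 0 + 2(69.29) = 138.6
Total out = 334 mol/s; y_P = 138.6 / 334 = 0.4149.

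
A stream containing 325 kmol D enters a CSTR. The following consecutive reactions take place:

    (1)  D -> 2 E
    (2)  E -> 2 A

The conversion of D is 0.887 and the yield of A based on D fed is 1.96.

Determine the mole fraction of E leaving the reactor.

0.277

Conversion of D: D consumed = 1ξ₁ = 0.887 × 325 → ξ₁ = 288.3 kmol.
Yield of A: 2ξ₂ / 325 = 1.96 → ξ₂ = 318.5 kmol.
Outlet amounts (n = n₀ + Σ ν·ξ):
  D: 325 − 1(288.3) = 36.73
  E: 0 + 2(288.3) − 1(318.5) = 258
  A: 0 + 2(318.5) = 637
Total out = 931.8 kmol; y_E = 258 / 931.8 = 0.2769.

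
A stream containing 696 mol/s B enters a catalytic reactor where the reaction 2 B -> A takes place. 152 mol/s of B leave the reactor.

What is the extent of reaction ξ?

For B: n = n₀ − 2ξ → 152 = 696 − 2ξ, giving ξ = 272 mol/s.
Outlet amounts (n = n₀ + ν ξ):
  B: 696 − 2(272) = 152
  A: 0 + 1(272) = 272

ξ = 272 mol/s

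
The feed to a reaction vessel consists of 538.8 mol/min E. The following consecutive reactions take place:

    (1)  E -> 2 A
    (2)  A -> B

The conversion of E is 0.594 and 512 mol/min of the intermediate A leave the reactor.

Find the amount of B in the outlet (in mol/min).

Conversion of E: E consumed = 1ξ₁ = 0.594 × 538.8 → ξ₁ = 320 mol/min.
A balance: n_A = 0 + 2ξ₁ − 1ξ₂ = 512 → ξ₂ = (2·320 − 512)/1 = 128.1 mol/min.
Outlet amounts (n = n₀ + Σ ν·ξ):
  E: 538.8 − 1(320) = 218.8
  A: 0 + 2(320) − 1(128.1) = 512
  B: 0 + 1(128.1) = 128.1

128 mol/min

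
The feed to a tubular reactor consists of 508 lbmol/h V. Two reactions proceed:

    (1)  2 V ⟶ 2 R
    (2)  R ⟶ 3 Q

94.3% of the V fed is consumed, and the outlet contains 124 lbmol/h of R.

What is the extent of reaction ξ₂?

Conversion of V: V consumed = 2ξ₁ = 0.943 × 508 → ξ₁ = 239.5 lbmol/h.
R balance: n_R = 0 + 2ξ₁ − 1ξ₂ = 124 → ξ₂ = (2·239.5 − 124)/1 = 355 lbmol/h.
Outlet amounts (n = n₀ + Σ ν·ξ):
  V: 508 − 2(239.5) = 28.96
  R: 0 + 2(239.5) − 1(355) = 124
  Q: 0 + 3(355) = 1065

ξ₂ = 355 lbmol/h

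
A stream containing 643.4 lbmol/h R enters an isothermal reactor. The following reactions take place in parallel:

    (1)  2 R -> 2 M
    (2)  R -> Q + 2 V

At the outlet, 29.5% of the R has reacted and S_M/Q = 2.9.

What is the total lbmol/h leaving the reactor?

Conversion of R: R consumed = 0.295 × 643.4 = 189.8 lbmol/h = 2ξ₁ + 1ξ₂.
Selectivity: 2ξ₁ / (1ξ₂) = 2.9 → ξ₁ = 1.45 ξ₂.
Substitute: (2·1.45 + 1) ξ₂ = 189.8 → ξ₂ = 48.67 lbmol/h, ξ₁ = 70.57 lbmol/h.
Outlet amounts (n = n₀ + Σ ν·ξ):
  R: 643.4 − 2(70.57) − 1(48.67) = 453.6
  M: 0 + 2(70.57) = 141.1
  Q: 0 + 1(48.67) = 48.67
  V: 0 + 2(48.67) = 97.33
Total out = 453.6 + 141.1 + 48.67 + 97.33 = 740.7 lbmol/h.

741 lbmol/h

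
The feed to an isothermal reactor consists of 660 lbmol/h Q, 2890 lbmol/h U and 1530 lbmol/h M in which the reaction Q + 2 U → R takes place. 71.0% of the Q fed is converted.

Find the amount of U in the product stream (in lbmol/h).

Q reacted = 0.71 × 660 = 468.6 lbmol/h; ν_Q = −1, so ξ = 468.6/1 = 468.6 lbmol/h.
Outlet amounts (n = n₀ + ν ξ):
  Q: 660 − 1(468.6) = 191.4
  U: 2890 − 2(468.6) = 1953
  R: 0 + 1(468.6) = 468.6
  M: 1530 (inert)

1950 lbmol/h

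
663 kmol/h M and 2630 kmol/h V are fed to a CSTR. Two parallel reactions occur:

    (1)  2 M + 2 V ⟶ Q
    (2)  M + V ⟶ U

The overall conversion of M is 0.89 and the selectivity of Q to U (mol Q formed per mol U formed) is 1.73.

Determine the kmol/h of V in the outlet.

2040 kmol/h

Conversion of M: M consumed = 0.89 × 663 = 590.1 kmol/h = 2ξ₁ + 1ξ₂.
Selectivity: 1ξ₁ / (1ξ₂) = 1.73 → ξ₁ = 1.73 ξ₂.
Substitute: (2·1.73 + 1) ξ₂ = 590.1 → ξ₂ = 132.3 kmol/h, ξ₁ = 228.9 kmol/h.
Outlet amounts (n = n₀ + Σ ν·ξ):
  M: 663 − 2(228.9) − 1(132.3) = 72.93
  V: 2630 − 2(228.9) − 1(132.3) = 2040
  Q: 0 + 1(228.9) = 228.9
  U: 0 + 1(132.3) = 132.3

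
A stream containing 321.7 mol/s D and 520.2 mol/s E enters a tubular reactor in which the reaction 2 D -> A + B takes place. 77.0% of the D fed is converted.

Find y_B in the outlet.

D reacted = 0.77 × 321.7 = 247.7 mol/s; ν_D = −2, so ξ = 247.7/2 = 123.9 mol/s.
Outlet amounts (n = n₀ + ν ξ):
  D: 321.7 − 2(123.9) = 73.99
  A: 0 + 1(123.9) = 123.9
  B: 0 + 1(123.9) = 123.9
  E: 520.2 (inert)
Total out = 841.9 mol/s; y_B = 123.9 / 841.9 = 0.1471.

0.147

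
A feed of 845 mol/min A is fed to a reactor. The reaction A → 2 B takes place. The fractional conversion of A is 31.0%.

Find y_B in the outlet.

A reacted = 0.31 × 845 = 261.9 mol/min; ν_A = −1, so ξ = 261.9/1 = 261.9 mol/min.
Outlet amounts (n = n₀ + ν ξ):
  A: 845 − 1(261.9) = 583
  B: 0 + 2(261.9) = 523.9
Total out = 1107 mol/min; y_B = 523.9 / 1107 = 0.4733.

0.473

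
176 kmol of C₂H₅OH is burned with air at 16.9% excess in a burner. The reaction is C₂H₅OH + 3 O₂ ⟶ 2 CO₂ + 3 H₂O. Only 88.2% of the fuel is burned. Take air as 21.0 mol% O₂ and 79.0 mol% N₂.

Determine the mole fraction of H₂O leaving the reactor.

Stoichiometric O₂ = 3 × 176 = 528 kmol; O₂ fed = 528 × 1.169 = 617.2 kmol.
N₂ fed = 617.2 × 79/21 = 2322 kmol.
Fuel reacted = 0.882 × 176 → ξ = 155.2 kmol.
Outlet (n = n₀ + ν ξ):
  C₂H₅OH: 176 − 1(155.2) = 20.77
  O₂: 617.2 − 3(155.2) = 151.5
  N₂: 2322 (inert)
  CO₂: 0 + 2(155.2) = 310.5
  H₂O: 0 + 3(155.2) = 465.7
Total out = 3270 kmol; y_H₂O = 465.7 / 3270 = 0.1424.

0.142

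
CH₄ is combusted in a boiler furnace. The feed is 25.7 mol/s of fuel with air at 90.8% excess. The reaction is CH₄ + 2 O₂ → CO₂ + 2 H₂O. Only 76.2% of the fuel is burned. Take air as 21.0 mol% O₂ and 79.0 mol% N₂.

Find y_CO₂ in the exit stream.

Stoichiometric O₂ = 2 × 25.7 = 51.4 mol/s; O₂ fed = 51.4 × 1.908 = 98.07 mol/s.
N₂ fed = 98.07 × 79/21 = 368.9 mol/s.
Fuel reacted = 0.762 × 25.7 → ξ = 19.58 mol/s.
Outlet (n = n₀ + ν ξ):
  CH₄: 25.7 − 1(19.58) = 6.117
  O₂: 98.07 − 2(19.58) = 58.9
  N₂: 368.9 (inert)
  CO₂: 0 + 1(19.58) = 19.58
  H₂O: 0 + 2(19.58) = 39.17
Total out = 492.7 mol/s; y_CO₂ = 19.58 / 492.7 = 0.03975.

0.0397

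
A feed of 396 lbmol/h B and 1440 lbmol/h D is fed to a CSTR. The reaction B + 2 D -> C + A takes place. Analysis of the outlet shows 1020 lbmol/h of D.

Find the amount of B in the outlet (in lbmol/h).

For D: n = n₀ − 2ξ → 1020 = 1440 − 2ξ, giving ξ = 210 lbmol/h.
Outlet amounts (n = n₀ + ν ξ):
  B: 396 − 1(210) = 186
  D: 1440 − 2(210) = 1020
  C: 0 + 1(210) = 210
  A: 0 + 1(210) = 210

186 lbmol/h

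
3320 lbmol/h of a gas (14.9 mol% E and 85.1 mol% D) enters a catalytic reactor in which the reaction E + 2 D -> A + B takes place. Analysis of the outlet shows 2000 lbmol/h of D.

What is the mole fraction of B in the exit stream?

0.142

For D: n = n₀ − 2ξ → 2000 = 2825 − 2ξ, giving ξ = 412.7 lbmol/h.
Outlet amounts (n = n₀ + ν ξ):
  E: 494.7 − 1(412.7) = 82.02
  D: 2825 − 2(412.7) = 2000
  A: 0 + 1(412.7) = 412.7
  B: 0 + 1(412.7) = 412.7
Total out = 2907 lbmol/h; y_B = 412.7 / 2907 = 0.1419.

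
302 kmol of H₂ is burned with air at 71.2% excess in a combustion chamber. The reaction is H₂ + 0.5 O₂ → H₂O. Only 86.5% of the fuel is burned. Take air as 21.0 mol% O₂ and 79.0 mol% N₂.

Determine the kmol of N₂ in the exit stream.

Stoichiometric O₂ = 0.5 × 302 = 151 kmol; O₂ fed = 151 × 1.712 = 258.5 kmol.
N₂ fed = 258.5 × 79/21 = 972.5 kmol.
Fuel reacted = 0.865 × 302 → ξ = 261.2 kmol.
Outlet (n = n₀ + ν ξ):
  H₂: 302 − 1(261.2) = 40.77
  O₂: 258.5 − 0.5(261.2) = 127.9
  N₂: 972.5 (inert)
  H₂O: 0 + 1(261.2) = 261.2

972 kmol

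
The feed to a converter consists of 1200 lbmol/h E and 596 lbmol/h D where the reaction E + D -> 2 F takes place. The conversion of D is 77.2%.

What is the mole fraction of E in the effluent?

D reacted = 0.772 × 596 = 460.1 lbmol/h; ν_D = −1, so ξ = 460.1/1 = 460.1 lbmol/h.
Outlet amounts (n = n₀ + ν ξ):
  E: 1200 − 1(460.1) = 739.9
  D: 596 − 1(460.1) = 135.9
  F: 0 + 2(460.1) = 920.2
Total out = 1796 lbmol/h; y_E = 739.9 / 1796 = 0.412.

0.412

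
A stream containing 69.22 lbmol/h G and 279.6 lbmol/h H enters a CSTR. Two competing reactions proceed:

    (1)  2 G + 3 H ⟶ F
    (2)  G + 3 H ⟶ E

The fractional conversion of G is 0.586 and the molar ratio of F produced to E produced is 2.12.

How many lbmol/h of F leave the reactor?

Conversion of G: G consumed = 0.586 × 69.22 = 40.56 lbmol/h = 2ξ₁ + 1ξ₂.
Selectivity: 1ξ₁ / (1ξ₂) = 2.12 → ξ₁ = 2.12 ξ₂.
Substitute: (2·2.12 + 1) ξ₂ = 40.56 → ξ₂ = 7.741 lbmol/h, ξ₁ = 16.41 lbmol/h.
Outlet amounts (n = n₀ + Σ ν·ξ):
  G: 69.22 − 2(16.41) − 1(7.741) = 28.66
  H: 279.6 − 3(16.41) − 3(7.741) = 207.1
  F: 0 + 1(16.41) = 16.41
  E: 0 + 1(7.741) = 7.741

16.4 lbmol/h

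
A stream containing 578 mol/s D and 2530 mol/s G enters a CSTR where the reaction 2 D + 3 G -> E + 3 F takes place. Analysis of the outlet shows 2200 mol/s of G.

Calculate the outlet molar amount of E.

110 mol/s

For G: n = n₀ − 3ξ → 2200 = 2530 − 3ξ, giving ξ = 110 mol/s.
Outlet amounts (n = n₀ + ν ξ):
  D: 578 − 2(110) = 358
  G: 2530 − 3(110) = 2200
  E: 0 + 1(110) = 110
  F: 0 + 3(110) = 330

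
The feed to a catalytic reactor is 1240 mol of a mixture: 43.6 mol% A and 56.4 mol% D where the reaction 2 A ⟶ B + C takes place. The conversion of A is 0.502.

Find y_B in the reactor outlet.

0.109

A reacted = 0.502 × 540.6 = 271.4 mol; ν_A = −2, so ξ = 271.4/2 = 135.7 mol.
Outlet amounts (n = n₀ + ν ξ):
  A: 540.6 − 2(135.7) = 269.2
  B: 0 + 1(135.7) = 135.7
  C: 0 + 1(135.7) = 135.7
  D: 699.4 (inert)
Total out = 1240 mol; y_B = 135.7 / 1240 = 0.1094.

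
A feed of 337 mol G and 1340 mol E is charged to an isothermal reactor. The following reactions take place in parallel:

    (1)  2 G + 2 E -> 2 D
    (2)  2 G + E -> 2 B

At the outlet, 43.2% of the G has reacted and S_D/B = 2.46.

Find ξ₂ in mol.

ξ₂ = 21 mol

Conversion of G: G consumed = 0.432 × 337 = 145.6 mol = 2ξ₁ + 2ξ₂.
Selectivity: 2ξ₁ / (2ξ₂) = 2.46 → ξ₁ = 2.46 ξ₂.
Substitute: (2·2.46 + 2) ξ₂ = 145.6 → ξ₂ = 21.04 mol, ξ₁ = 51.75 mol.
Outlet amounts (n = n₀ + Σ ν·ξ):
  G: 337 − 2(51.75) − 2(21.04) = 191.4
  E: 1340 − 2(51.75) − 1(21.04) = 1215
  D: 0 + 2(51.75) = 103.5
  B: 0 + 2(21.04) = 42.08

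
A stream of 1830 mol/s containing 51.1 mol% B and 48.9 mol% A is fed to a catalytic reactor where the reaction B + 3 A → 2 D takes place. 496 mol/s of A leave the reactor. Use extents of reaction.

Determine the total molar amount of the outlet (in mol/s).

1560 mol/s

For A: n = n₀ − 3ξ → 496 = 894.9 − 3ξ, giving ξ = 133 mol/s.
Outlet amounts (n = n₀ + ν ξ):
  B: 935.1 − 1(133) = 802.2
  A: 894.9 − 3(133) = 496
  D: 0 + 2(133) = 265.9
Total out = 802.2 + 496 + 265.9 = 1564 mol/s.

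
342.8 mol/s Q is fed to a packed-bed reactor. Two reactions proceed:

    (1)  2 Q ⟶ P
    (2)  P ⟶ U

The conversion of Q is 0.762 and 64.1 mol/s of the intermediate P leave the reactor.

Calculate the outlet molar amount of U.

Conversion of Q: Q consumed = 2ξ₁ = 0.762 × 342.8 → ξ₁ = 130.6 mol/s.
P balance: n_P = 0 + 1ξ₁ − 1ξ₂ = 64.1 → ξ₂ = (1·130.6 − 64.1)/1 = 66.51 mol/s.
Outlet amounts (n = n₀ + Σ ν·ξ):
  Q: 342.8 − 2(130.6) = 81.59
  P: 0 + 1(130.6) − 1(66.51) = 64.1
  U: 0 + 1(66.51) = 66.51

66.5 mol/s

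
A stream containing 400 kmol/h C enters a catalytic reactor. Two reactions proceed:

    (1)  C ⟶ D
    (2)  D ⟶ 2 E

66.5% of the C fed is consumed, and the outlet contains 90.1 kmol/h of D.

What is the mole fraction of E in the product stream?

0.611

Conversion of C: C consumed = 1ξ₁ = 0.665 × 400 → ξ₁ = 266 kmol/h.
D balance: n_D = 0 + 1ξ₁ − 1ξ₂ = 90.1 → ξ₂ = (1·266 − 90.1)/1 = 175.9 kmol/h.
Outlet amounts (n = n₀ + Σ ν·ξ):
  C: 400 − 1(266) = 134
  D: 0 + 1(266) − 1(175.9) = 90.1
  E: 0 + 2(175.9) = 351.8
Total out = 575.9 kmol/h; y_E = 351.8 / 575.9 = 0.6109.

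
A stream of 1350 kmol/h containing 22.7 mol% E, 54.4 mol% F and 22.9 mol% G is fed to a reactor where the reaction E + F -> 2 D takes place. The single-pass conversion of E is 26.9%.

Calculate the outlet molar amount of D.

165 kmol/h

E reacted = 0.269 × 306.4 = 82.44 kmol/h; ν_E = −1, so ξ = 82.44/1 = 82.44 kmol/h.
Outlet amounts (n = n₀ + ν ξ):
  E: 306.4 − 1(82.44) = 224
  F: 734.4 − 1(82.44) = 652
  D: 0 + 2(82.44) = 164.9
  G: 309.1 (inert)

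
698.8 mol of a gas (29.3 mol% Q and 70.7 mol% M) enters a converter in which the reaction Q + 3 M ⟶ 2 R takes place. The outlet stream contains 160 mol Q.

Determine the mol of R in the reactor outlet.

89.5 mol

For Q: n = n₀ − 1ξ → 160 = 204.7 − 1ξ, giving ξ = 44.75 mol.
Outlet amounts (n = n₀ + ν ξ):
  Q: 204.7 − 1(44.75) = 160
  M: 494.1 − 3(44.75) = 359.8
  R: 0 + 2(44.75) = 89.5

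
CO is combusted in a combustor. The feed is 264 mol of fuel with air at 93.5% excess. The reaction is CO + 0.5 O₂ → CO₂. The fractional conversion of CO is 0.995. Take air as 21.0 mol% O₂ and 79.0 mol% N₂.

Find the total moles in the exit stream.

1350 mol

Stoichiometric O₂ = 0.5 × 264 = 132 mol; O₂ fed = 132 × 1.935 = 255.4 mol.
N₂ fed = 255.4 × 79/21 = 960.9 mol.
Fuel reacted = 0.995 × 264 → ξ = 262.7 mol.
Outlet (n = n₀ + ν ξ):
  CO: 264 − 1(262.7) = 1.32
  O₂: 255.4 − 0.5(262.7) = 124.1
  N₂: 960.9 (inert)
  CO₂: 0 + 1(262.7) = 262.7
Total out = 1.32 + 124.1 + 960.9 + 262.7 = 1349 mol.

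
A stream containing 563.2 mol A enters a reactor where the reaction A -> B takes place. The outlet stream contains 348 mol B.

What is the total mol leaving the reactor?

For B: n = n₀ + 1ξ → 348 = 0 + 1ξ, giving ξ = 348 mol.
Outlet amounts (n = n₀ + ν ξ):
  A: 563.2 − 1(348) = 215.2
  B: 0 + 1(348) = 348
Total out = 215.2 + 348 = 563.2 mol.

563 mol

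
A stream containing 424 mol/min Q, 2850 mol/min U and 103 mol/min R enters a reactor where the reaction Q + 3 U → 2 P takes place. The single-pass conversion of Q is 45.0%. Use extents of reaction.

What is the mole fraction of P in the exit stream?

Q reacted = 0.45 × 424 = 190.8 mol/min; ν_Q = −1, so ξ = 190.8/1 = 190.8 mol/min.
Outlet amounts (n = n₀ + ν ξ):
  Q: 424 − 1(190.8) = 233.2
  U: 2850 − 3(190.8) = 2278
  P: 0 + 2(190.8) = 381.6
  R: 103 (inert)
Total out = 2995 mol/min; y_P = 381.6 / 2995 = 0.1274.

0.127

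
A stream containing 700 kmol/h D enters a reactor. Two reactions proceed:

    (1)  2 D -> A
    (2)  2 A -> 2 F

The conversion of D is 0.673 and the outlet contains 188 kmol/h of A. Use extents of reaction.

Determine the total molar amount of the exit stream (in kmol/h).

Conversion of D: D consumed = 2ξ₁ = 0.673 × 700 → ξ₁ = 235.6 kmol/h.
A balance: n_A = 0 + 1ξ₁ − 2ξ₂ = 188 → ξ₂ = (1·235.6 − 188)/2 = 23.78 kmol/h.
Outlet amounts (n = n₀ + Σ ν·ξ):
  D: 700 − 2(235.6) = 228.9
  A: 0 + 1(235.6) − 2(23.78) = 188
  F: 0 + 2(23.78) = 47.55
Total out = 228.9 + 188 + 47.55 = 464.4 kmol/h.

464 kmol/h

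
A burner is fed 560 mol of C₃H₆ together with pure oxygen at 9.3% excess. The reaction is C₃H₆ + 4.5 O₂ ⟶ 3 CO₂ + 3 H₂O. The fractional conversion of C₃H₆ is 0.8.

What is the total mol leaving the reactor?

3540 mol

Stoichiometric O₂ = 4.5 × 560 = 2520 mol; O₂ fed = 2520 × 1.093 = 2754 mol.
Fuel reacted = 0.8 × 560 → ξ = 448 mol.
Outlet (n = n₀ + ν ξ):
  C₃H₆: 560 − 1(448) = 112
  O₂: 2754 − 4.5(448) = 738.4
  CO₂: 0 + 3(448) = 1344
  H₂O: 0 + 3(448) = 1344
Total out = 112 + 738.4 + 1344 + 1344 = 3538 mol.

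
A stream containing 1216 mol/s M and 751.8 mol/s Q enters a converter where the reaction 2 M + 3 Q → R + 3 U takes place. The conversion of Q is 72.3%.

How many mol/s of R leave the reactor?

181 mol/s

Q reacted = 0.723 × 751.8 = 543.6 mol/s; ν_Q = −3, so ξ = 543.6/3 = 181.2 mol/s.
Outlet amounts (n = n₀ + ν ξ):
  M: 1216 − 2(181.2) = 853.6
  Q: 751.8 − 3(181.2) = 208.2
  R: 0 + 1(181.2) = 181.2
  U: 0 + 3(181.2) = 543.6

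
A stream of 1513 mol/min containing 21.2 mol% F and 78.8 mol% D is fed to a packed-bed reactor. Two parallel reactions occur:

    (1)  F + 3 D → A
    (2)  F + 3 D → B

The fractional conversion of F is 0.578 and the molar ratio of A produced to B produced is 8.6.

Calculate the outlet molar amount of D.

Conversion of F: F consumed = 0.578 × 320.8 = 185.4 mol/min = 1ξ₁ + 1ξ₂.
Selectivity: 1ξ₁ / (1ξ₂) = 8.6 → ξ₁ = 8.6 ξ₂.
Substitute: (1·8.6 + 1) ξ₂ = 185.4 → ξ₂ = 19.31 mol/min, ξ₁ = 166.1 mol/min.
Outlet amounts (n = n₀ + Σ ν·ξ):
  F: 320.8 − 1(166.1) − 1(19.31) = 135.4
  D: 1192 − 3(166.1) − 3(19.31) = 636.1
  A: 0 + 1(166.1) = 166.1
  B: 0 + 1(19.31) = 19.31

636 mol/min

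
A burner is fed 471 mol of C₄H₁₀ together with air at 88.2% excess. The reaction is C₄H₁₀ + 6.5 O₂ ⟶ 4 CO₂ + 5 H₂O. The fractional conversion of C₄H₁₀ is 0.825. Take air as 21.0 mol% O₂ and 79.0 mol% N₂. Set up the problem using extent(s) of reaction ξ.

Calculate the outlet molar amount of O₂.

Stoichiometric O₂ = 6.5 × 471 = 3062 mol; O₂ fed = 3062 × 1.882 = 5762 mol.
N₂ fed = 5762 × 79/21 = 21680 mol.
Fuel reacted = 0.825 × 471 → ξ = 388.6 mol.
Outlet (n = n₀ + ν ξ):
  C₄H₁₀: 471 − 1(388.6) = 82.43
  O₂: 5762 − 6.5(388.6) = 3236
  N₂: 21680 (inert)
  CO₂: 0 + 4(388.6) = 1554
  H₂O: 0 + 5(388.6) = 1943

3240 mol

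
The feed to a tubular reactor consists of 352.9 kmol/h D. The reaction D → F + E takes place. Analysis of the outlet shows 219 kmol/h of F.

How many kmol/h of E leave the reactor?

219 kmol/h

For F: n = n₀ + 1ξ → 219 = 0 + 1ξ, giving ξ = 219 kmol/h.
Outlet amounts (n = n₀ + ν ξ):
  D: 352.9 − 1(219) = 133.9
  F: 0 + 1(219) = 219
  E: 0 + 1(219) = 219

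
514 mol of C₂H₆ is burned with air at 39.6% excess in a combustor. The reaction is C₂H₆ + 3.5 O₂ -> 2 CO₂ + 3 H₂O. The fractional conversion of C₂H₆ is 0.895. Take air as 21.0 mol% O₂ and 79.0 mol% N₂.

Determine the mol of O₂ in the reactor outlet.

901 mol

Stoichiometric O₂ = 3.5 × 514 = 1799 mol; O₂ fed = 1799 × 1.396 = 2511 mol.
N₂ fed = 2511 × 79/21 = 9448 mol.
Fuel reacted = 0.895 × 514 → ξ = 460 mol.
Outlet (n = n₀ + ν ξ):
  C₂H₆: 514 − 1(460) = 53.97
  O₂: 2511 − 3.5(460) = 901.3
  N₂: 9448 (inert)
  CO₂: 0 + 2(460) = 920.1
  H₂O: 0 + 3(460) = 1380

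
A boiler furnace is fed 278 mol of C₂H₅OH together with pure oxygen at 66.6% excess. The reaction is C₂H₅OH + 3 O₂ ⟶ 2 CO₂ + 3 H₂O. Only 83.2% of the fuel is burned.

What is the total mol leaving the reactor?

1900 mol

Stoichiometric O₂ = 3 × 278 = 834 mol; O₂ fed = 834 × 1.666 = 1389 mol.
Fuel reacted = 0.832 × 278 → ξ = 231.3 mol.
Outlet (n = n₀ + ν ξ):
  C₂H₅OH: 278 − 1(231.3) = 46.7
  O₂: 1389 − 3(231.3) = 695.6
  CO₂: 0 + 2(231.3) = 462.6
  H₂O: 0 + 3(231.3) = 693.9
Total out = 46.7 + 695.6 + 462.6 + 693.9 = 1899 mol.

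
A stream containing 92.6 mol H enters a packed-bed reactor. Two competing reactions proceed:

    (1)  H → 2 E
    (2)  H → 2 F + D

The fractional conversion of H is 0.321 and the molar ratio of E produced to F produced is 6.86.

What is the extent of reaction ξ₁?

ξ₁ = 25.9 mol

Conversion of H: H consumed = 0.321 × 92.6 = 29.72 mol = 1ξ₁ + 1ξ₂.
Selectivity: 2ξ₁ / (2ξ₂) = 6.86 → ξ₁ = 6.86 ξ₂.
Substitute: (1·6.86 + 1) ξ₂ = 29.72 → ξ₂ = 3.782 mol, ξ₁ = 25.94 mol.
Outlet amounts (n = n₀ + Σ ν·ξ):
  H: 92.6 − 1(25.94) − 1(3.782) = 62.88
  E: 0 + 2(25.94) = 51.89
  F: 0 + 2(3.782) = 7.564
  D: 0 + 1(3.782) = 3.782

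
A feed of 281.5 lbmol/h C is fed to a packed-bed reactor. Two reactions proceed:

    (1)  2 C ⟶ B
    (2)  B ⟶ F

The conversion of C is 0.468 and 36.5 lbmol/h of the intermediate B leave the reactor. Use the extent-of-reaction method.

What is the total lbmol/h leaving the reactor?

Conversion of C: C consumed = 2ξ₁ = 0.468 × 281.5 → ξ₁ = 65.87 lbmol/h.
B balance: n_B = 0 + 1ξ₁ − 1ξ₂ = 36.5 → ξ₂ = (1·65.87 − 36.5)/1 = 29.37 lbmol/h.
Outlet amounts (n = n₀ + Σ ν·ξ):
  C: 281.5 − 2(65.87) = 149.8
  B: 0 + 1(65.87) − 1(29.37) = 36.5
  F: 0 + 1(29.37) = 29.37
Total out = 149.8 + 36.5 + 29.37 = 215.6 lbmol/h.

216 lbmol/h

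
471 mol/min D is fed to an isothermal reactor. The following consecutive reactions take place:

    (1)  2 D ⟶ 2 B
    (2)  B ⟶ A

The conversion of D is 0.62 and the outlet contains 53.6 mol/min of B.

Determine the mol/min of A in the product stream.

Conversion of D: D consumed = 2ξ₁ = 0.62 × 471 → ξ₁ = 146 mol/min.
B balance: n_B = 0 + 2ξ₁ − 1ξ₂ = 53.6 → ξ₂ = (2·146 − 53.6)/1 = 238.4 mol/min.
Outlet amounts (n = n₀ + Σ ν·ξ):
  D: 471 − 2(146) = 179
  B: 0 + 2(146) − 1(238.4) = 53.6
  A: 0 + 1(238.4) = 238.4

238 mol/min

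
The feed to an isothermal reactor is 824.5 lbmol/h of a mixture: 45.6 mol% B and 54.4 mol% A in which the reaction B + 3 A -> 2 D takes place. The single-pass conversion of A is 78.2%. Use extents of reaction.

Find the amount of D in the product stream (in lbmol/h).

A reacted = 0.782 × 448.5 = 350.7 lbmol/h; ν_A = −3, so ξ = 350.7/3 = 116.9 lbmol/h.
Outlet amounts (n = n₀ + ν ξ):
  B: 376 − 1(116.9) = 259.1
  A: 448.5 − 3(116.9) = 97.78
  D: 0 + 2(116.9) = 233.8

234 lbmol/h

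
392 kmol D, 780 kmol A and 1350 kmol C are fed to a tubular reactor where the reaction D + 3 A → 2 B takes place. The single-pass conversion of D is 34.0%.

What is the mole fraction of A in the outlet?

0.169

D reacted = 0.34 × 392 = 133.3 kmol; ν_D = −1, so ξ = 133.3/1 = 133.3 kmol.
Outlet amounts (n = n₀ + ν ξ):
  D: 392 − 1(133.3) = 258.7
  A: 780 − 3(133.3) = 380.2
  B: 0 + 2(133.3) = 266.6
  C: 1350 (inert)
Total out = 2255 kmol; y_A = 380.2 / 2255 = 0.1686.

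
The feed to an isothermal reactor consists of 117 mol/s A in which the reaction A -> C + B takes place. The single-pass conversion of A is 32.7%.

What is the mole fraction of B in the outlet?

A reacted = 0.327 × 117 = 38.26 mol/s; ν_A = −1, so ξ = 38.26/1 = 38.26 mol/s.
Outlet amounts (n = n₀ + ν ξ):
  A: 117 − 1(38.26) = 78.74
  C: 0 + 1(38.26) = 38.26
  B: 0 + 1(38.26) = 38.26
Total out = 155.3 mol/s; y_B = 38.26 / 155.3 = 0.2464.

0.246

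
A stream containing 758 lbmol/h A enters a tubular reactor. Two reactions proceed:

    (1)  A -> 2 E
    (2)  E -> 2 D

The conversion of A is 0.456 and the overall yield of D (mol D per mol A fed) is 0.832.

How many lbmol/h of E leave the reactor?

Conversion of A: A consumed = 1ξ₁ = 0.456 × 758 → ξ₁ = 345.6 lbmol/h.
Yield of D: 2ξ₂ / 758 = 0.832 → ξ₂ = 315.3 lbmol/h.
Outlet amounts (n = n₀ + Σ ν·ξ):
  A: 758 − 1(345.6) = 412.4
  E: 0 + 2(345.6) − 1(315.3) = 376
  D: 0 + 2(315.3) = 630.7

376 lbmol/h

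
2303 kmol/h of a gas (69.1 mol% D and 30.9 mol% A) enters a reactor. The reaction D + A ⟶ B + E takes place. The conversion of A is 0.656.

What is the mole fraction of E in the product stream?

0.203

A reacted = 0.656 × 711.6 = 466.8 kmol/h; ν_A = −1, so ξ = 466.8/1 = 466.8 kmol/h.
Outlet amounts (n = n₀ + ν ξ):
  D: 1591 − 1(466.8) = 1125
  A: 711.6 − 1(466.8) = 244.8
  B: 0 + 1(466.8) = 466.8
  E: 0 + 1(466.8) = 466.8
Total out = 2303 kmol/h; y_E = 466.8 / 2303 = 0.2027.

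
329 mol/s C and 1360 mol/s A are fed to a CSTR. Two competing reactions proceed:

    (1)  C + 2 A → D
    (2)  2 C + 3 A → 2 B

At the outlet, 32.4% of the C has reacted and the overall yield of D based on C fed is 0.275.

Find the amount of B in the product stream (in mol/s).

16.1 mol/s

Yield of D: 1ξ₁ / 329 = 0.275 → ξ₁ = 90.48 mol/s.
Conversion of C: 1ξ₁ + 2ξ₂ = 0.324 × 329 = 106.6 → ξ₂ = 8.06 mol/s.
Outlet amounts (n = n₀ + Σ ν·ξ):
  C: 329 − 1(90.48) − 2(8.06) = 222.4
  A: 1360 − 2(90.48) − 3(8.06) = 1155
  D: 0 + 1(90.48) = 90.48
  B: 0 + 2(8.06) = 16.12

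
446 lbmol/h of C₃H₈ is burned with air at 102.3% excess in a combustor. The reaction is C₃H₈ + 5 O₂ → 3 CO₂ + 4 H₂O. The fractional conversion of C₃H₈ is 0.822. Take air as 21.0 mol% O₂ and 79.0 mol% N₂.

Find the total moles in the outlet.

Stoichiometric O₂ = 5 × 446 = 2230 lbmol/h; O₂ fed = 2230 × 2.023 = 4511 lbmol/h.
N₂ fed = 4511 × 79/21 = 16970 lbmol/h.
Fuel reacted = 0.822 × 446 → ξ = 366.6 lbmol/h.
Outlet (n = n₀ + ν ξ):
  C₃H₈: 446 − 1(366.6) = 79.39
  O₂: 4511 − 5(366.6) = 2678
  N₂: 16970 (inert)
  CO₂: 0 + 3(366.6) = 1100
  H₂O: 0 + 4(366.6) = 1466
Total out = 79.39 + 2678 + 16970 + 1100 + 1466 = 22290 lbmol/h.

22300 lbmol/h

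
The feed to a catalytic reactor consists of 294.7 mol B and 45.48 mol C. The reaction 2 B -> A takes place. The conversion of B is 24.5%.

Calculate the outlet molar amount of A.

36.1 mol

B reacted = 0.245 × 294.7 = 72.2 mol; ν_B = −2, so ξ = 72.2/2 = 36.1 mol.
Outlet amounts (n = n₀ + ν ξ):
  B: 294.7 − 2(36.1) = 222.5
  A: 0 + 1(36.1) = 36.1
  C: 45.48 (inert)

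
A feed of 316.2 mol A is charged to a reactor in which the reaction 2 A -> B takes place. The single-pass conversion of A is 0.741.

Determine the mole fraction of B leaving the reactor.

A reacted = 0.741 × 316.2 = 234.3 mol; ν_A = −2, so ξ = 234.3/2 = 117.2 mol.
Outlet amounts (n = n₀ + ν ξ):
  A: 316.2 − 2(117.2) = 81.9
  B: 0 + 1(117.2) = 117.2
Total out = 199 mol; y_B = 117.2 / 199 = 0.5886.

0.589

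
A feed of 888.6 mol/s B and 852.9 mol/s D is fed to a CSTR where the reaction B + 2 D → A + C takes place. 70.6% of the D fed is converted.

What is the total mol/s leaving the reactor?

1440 mol/s

D reacted = 0.706 × 852.9 = 602.1 mol/s; ν_D = −2, so ξ = 602.1/2 = 301.1 mol/s.
Outlet amounts (n = n₀ + ν ξ):
  B: 888.6 − 1(301.1) = 587.5
  D: 852.9 − 2(301.1) = 250.8
  A: 0 + 1(301.1) = 301.1
  C: 0 + 1(301.1) = 301.1
Total out = 587.5 + 250.8 + 301.1 + 301.1 = 1440 mol/s.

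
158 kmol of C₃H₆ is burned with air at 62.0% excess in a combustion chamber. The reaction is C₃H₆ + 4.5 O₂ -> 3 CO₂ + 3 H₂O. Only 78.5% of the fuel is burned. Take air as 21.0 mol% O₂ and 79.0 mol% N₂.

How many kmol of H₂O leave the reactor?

372 kmol

Stoichiometric O₂ = 4.5 × 158 = 711 kmol; O₂ fed = 711 × 1.620 = 1152 kmol.
N₂ fed = 1152 × 79/21 = 4333 kmol.
Fuel reacted = 0.785 × 158 → ξ = 124 kmol.
Outlet (n = n₀ + ν ξ):
  C₃H₆: 158 − 1(124) = 33.97
  O₂: 1152 − 4.5(124) = 593.7
  N₂: 4333 (inert)
  CO₂: 0 + 3(124) = 372.1
  H₂O: 0 + 3(124) = 372.1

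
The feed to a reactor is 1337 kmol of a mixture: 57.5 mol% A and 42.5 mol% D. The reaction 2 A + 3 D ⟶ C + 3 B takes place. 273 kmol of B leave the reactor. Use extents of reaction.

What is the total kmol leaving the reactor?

1250 kmol

For B: n = n₀ + 3ξ → 273 = 0 + 3ξ, giving ξ = 91 kmol.
Outlet amounts (n = n₀ + ν ξ):
  A: 768.8 − 2(91) = 586.8
  D: 568.2 − 3(91) = 295.2
  C: 0 + 1(91) = 91
  B: 0 + 3(91) = 273
Total out = 586.8 + 295.2 + 91 + 273 = 1246 kmol.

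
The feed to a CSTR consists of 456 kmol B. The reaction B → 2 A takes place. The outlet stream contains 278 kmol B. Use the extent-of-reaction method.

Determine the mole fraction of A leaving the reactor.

For B: n = n₀ − 1ξ → 278 = 456 − 1ξ, giving ξ = 178 kmol.
Outlet amounts (n = n₀ + ν ξ):
  B: 456 − 1(178) = 278
  A: 0 + 2(178) = 356
Total out = 634 kmol; y_A = 356 / 634 = 0.5615.

0.562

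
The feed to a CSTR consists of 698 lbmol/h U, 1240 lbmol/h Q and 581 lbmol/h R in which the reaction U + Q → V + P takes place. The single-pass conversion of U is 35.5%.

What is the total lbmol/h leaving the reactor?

2520 lbmol/h

U reacted = 0.355 × 698 = 247.8 lbmol/h; ν_U = −1, so ξ = 247.8/1 = 247.8 lbmol/h.
Outlet amounts (n = n₀ + ν ξ):
  U: 698 − 1(247.8) = 450.2
  Q: 1240 − 1(247.8) = 992.2
  V: 0 + 1(247.8) = 247.8
  P: 0 + 1(247.8) = 247.8
  R: 581 (inert)
Total out = 450.2 + 992.2 + 247.8 + 247.8 + 581 = 2519 lbmol/h.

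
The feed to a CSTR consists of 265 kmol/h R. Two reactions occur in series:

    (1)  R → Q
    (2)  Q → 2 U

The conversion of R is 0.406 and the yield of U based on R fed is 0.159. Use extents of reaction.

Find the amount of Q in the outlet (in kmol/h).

Conversion of R: R consumed = 1ξ₁ = 0.406 × 265 → ξ₁ = 107.6 kmol/h.
Yield of U: 2ξ₂ / 265 = 0.159 → ξ₂ = 21.07 kmol/h.
Outlet amounts (n = n₀ + Σ ν·ξ):
  R: 265 − 1(107.6) = 157.4
  Q: 0 + 1(107.6) − 1(21.07) = 86.52
  U: 0 + 2(21.07) = 42.13

86.5 kmol/h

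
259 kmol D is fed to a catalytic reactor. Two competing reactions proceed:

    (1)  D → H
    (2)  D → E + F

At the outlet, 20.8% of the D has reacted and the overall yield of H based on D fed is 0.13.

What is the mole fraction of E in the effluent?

Yield of H: 1ξ₁ / 259 = 0.13 → ξ₁ = 33.67 kmol.
Conversion of D: 1ξ₁ + 1ξ₂ = 0.208 × 259 = 53.87 → ξ₂ = 20.2 kmol.
Outlet amounts (n = n₀ + Σ ν·ξ):
  D: 259 − 1(33.67) − 1(20.2) = 205.1
  H: 0 + 1(33.67) = 33.67
  E: 0 + 1(20.2) = 20.2
  F: 0 + 1(20.2) = 20.2
Total out = 279.2 kmol; y_E = 20.2 / 279.2 = 0.07236.

0.0724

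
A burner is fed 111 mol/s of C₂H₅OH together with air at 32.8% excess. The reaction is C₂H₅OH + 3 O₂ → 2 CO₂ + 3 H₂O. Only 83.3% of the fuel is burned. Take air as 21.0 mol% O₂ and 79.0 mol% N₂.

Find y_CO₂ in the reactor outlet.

0.0801

Stoichiometric O₂ = 3 × 111 = 333 mol/s; O₂ fed = 333 × 1.328 = 442.2 mol/s.
N₂ fed = 442.2 × 79/21 = 1664 mol/s.
Fuel reacted = 0.833 × 111 → ξ = 92.46 mol/s.
Outlet (n = n₀ + ν ξ):
  C₂H₅OH: 111 − 1(92.46) = 18.54
  O₂: 442.2 − 3(92.46) = 164.8
  N₂: 1664 (inert)
  CO₂: 0 + 2(92.46) = 184.9
  H₂O: 0 + 3(92.46) = 277.4
Total out = 2309 mol/s; y_CO₂ = 184.9 / 2309 = 0.08008.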